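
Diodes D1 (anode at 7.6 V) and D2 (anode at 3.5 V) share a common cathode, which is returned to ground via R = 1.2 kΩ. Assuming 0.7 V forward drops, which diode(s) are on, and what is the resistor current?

Only D1 conducts; I_R ≈ 5.8 mA

Assume both conduct. Then node N would need to be at both 7.6−0.7 = 6.9 V and 3.5−0.7 = 2.8 V, which is impossible.
Assume only D1 conducts: V_N = 7.6 − 0.7 = 6.9 V, so I_R = 6.9/1.2 = 5.75 mA.
Check D2: its anode-to-cathode voltage is 3.5 − 6.9 = -3.4 V < 0.7 V, so it is off. The assumption is consistent.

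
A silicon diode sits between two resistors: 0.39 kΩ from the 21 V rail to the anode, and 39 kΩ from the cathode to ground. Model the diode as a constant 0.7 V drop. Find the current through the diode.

I ≈ 0.52 mA

The two resistors are in series with the diode, so KVL gives 21 = I·0.39 + 0.7 + I·39.
I = (21 − 0.7) / (0.39 + 39) kΩ = 20.3 / 39.4 = 0.515 mA.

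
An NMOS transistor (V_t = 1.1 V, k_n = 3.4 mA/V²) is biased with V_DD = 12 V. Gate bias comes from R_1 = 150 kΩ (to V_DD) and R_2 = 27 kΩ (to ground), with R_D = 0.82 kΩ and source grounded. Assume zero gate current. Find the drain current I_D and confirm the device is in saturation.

I_D ≈ 0.91 mA

V_G = V_DD·R_2/(R_1+R_2) = 12×27/177 = 1.83 V. With the source grounded, V_GS = V_G = 1.83 V.
Assume saturation: I_D = (k_n/2)(V_GS − V_t)² = (3.4/2)×(1.83 − 1.1)² = 1.7×0.731² = 0.907 mA.
V_DS = V_DD − I_D·R_D = 12 − 0.907×0.82 = 11.3 V.
Saturation requires V_DS ≥ V_GS − V_t = 0.731 V; 11.3 ≥ 0.731 ✓.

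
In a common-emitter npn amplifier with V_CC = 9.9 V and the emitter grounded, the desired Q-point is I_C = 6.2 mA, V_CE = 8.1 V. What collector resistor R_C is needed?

R_C ≈ 0.29 kΩ

Collector loop: V_CC = I_C·R_C + V_CE.
R_C = (V_CC − V_CE)/I_C = (9.9 − 8.1)/6.2 = 0.29 kΩ.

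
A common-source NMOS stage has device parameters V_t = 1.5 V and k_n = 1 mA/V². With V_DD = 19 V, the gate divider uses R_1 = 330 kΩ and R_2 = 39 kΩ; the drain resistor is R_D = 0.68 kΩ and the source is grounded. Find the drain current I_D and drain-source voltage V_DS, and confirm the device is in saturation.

V_G = V_DD·R_2/(R_1+R_2) = 19×39/369 = 2.01 V. With the source grounded, V_GS = V_G = 2.01 V.
Assume saturation: I_D = (k_n/2)(V_GS − V_t)² = (1/2)×(2.01 − 1.5)² = 0.5×0.508² = 0.129 mA.
V_DS = V_DD − I_D·R_D = 19 − 0.129×0.68 = 18.9 V.
Saturation requires V_DS ≥ V_GS − V_t = 0.508 V; 18.9 ≥ 0.508 ✓.

I_D ≈ 0.13 mA, V_DS ≈ 19 V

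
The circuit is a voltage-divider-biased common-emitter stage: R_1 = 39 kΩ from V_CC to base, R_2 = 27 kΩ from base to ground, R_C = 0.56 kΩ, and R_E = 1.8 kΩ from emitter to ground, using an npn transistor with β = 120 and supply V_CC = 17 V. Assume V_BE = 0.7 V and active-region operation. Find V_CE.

V_CE ≈ 9.4 V

Thevenize the base divider: V_Th = V_CC·R_2/(R_1+R_2) = 17×27/66 = 6.95 V, R_Th = R_1‖R_2 = 16 kΩ.
Base-emitter loop: V_Th = I_B·R_Th + V_BE + (β+1)I_B·R_E, so I_B = (6.95 − 0.7) / (16 + 121×1.8) = 0.0268 mA.
I_C = β·I_B = 120×0.0268 = 3.21 mA, and I_E = (β+1)I_B = 3.24 mA.
V_CE = V_CC − I_C·R_C − I_E·R_E = 17 − 3.21×0.56 − 3.24×1.8 = 9.37 V.
V_CE = 9.37 V > 0.2 V confirms active-region operation.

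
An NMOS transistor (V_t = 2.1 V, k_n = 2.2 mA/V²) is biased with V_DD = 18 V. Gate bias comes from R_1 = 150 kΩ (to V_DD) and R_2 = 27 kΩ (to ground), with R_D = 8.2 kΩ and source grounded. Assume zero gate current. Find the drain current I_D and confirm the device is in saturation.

I_D ≈ 0.46 mA

V_G = V_DD·R_2/(R_1+R_2) = 18×27/177 = 2.75 V. With the source grounded, V_GS = V_G = 2.75 V.
Assume saturation: I_D = (k_n/2)(V_GS − V_t)² = (2.2/2)×(2.75 − 2.1)² = 1.1×0.646² = 0.459 mA.
V_DS = V_DD − I_D·R_D = 18 − 0.459×8.2 = 14.2 V.
Saturation requires V_DS ≥ V_GS − V_t = 0.646 V; 14.2 ≥ 0.646 ✓.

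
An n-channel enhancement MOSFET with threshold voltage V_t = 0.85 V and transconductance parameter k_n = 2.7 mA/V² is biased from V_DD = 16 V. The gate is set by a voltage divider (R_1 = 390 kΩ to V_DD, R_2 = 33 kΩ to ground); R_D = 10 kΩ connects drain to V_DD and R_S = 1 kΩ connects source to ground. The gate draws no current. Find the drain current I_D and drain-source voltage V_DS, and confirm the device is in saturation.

I_D ≈ 0.11 mA, V_DS ≈ 15 V

V_G = V_DD·R_2/(R_1+R_2) = 16×33/423 = 1.25 V.
Assume saturation: I_D = (k_n/2)(V_GS − V_t)² with V_GS = V_G − I_D·R_S = 1.25 − 1·I_D.
Substituting gives 1.35·I_D² − 2.08·I_D + 0.214 = 0, with roots I_D = 0.111 or 1.43 mA.
The root I_D = 1.43 mA gives V_GS = -0.178 V ≤ V_t, so take I_D = 0.111 mA.
Then V_GS = 1.14 V and V_DS = V_DD − I_D(R_D+R_S) = 16 − 0.111×11 = 14.8 V.
Saturation requires V_DS ≥ V_GS − V_t = 0.287 V; 14.8 ≥ 0.287 ✓.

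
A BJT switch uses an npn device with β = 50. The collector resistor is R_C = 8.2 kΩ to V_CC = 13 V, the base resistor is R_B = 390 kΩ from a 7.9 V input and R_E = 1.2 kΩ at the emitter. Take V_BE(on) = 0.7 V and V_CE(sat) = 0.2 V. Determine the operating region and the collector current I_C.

active; I_C ≈ 0.8 mA

Assume active. Base-emitter loop: I_B = (V_BB − V_BE)/(R_B + (β+1)R_E) = (7.9 − 0.7)/(390 + 51×1.2) = 0.016 mA.
I_C = β·I_B = 50×0.016 = 0.798 mA.
V_CE = V_CC − I_C·R_C − I_E·R_E = 13 − 0.798×8.2 − 0.814×1.2 = 5.48 V > V_CE(sat), so the active-region assumption holds.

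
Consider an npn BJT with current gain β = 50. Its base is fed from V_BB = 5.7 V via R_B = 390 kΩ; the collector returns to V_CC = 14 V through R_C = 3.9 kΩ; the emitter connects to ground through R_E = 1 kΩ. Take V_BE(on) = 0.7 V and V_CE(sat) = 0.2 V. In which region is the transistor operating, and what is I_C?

active; I_C ≈ 0.57 mA

Assume active. Base-emitter loop: I_B = (V_BB − V_BE)/(R_B + (β+1)R_E) = (5.7 − 0.7)/(390 + 51×1) = 0.0113 mA.
I_C = β·I_B = 50×0.0113 = 0.567 mA.
V_CE = V_CC − I_C·R_C − I_E·R_E = 14 − 0.567×3.9 − 0.578×1 = 11.2 V > V_CE(sat), so the active-region assumption holds.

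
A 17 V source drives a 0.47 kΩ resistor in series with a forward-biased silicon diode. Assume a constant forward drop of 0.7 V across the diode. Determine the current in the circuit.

KVL around the loop: 17 = V_D + I·R = 0.7 + I × 0.47 kΩ.
So I = (17 − 0.7) / 0.47 kΩ = 16.3 / 0.47 = 34.7 mA.

I ≈ 35 mA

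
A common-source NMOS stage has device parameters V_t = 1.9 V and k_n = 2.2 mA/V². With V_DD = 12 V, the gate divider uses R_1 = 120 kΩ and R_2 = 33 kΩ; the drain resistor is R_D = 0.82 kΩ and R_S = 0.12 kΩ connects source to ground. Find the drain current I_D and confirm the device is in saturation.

I_D ≈ 0.44 mA

V_G = V_DD·R_2/(R_1+R_2) = 12×33/153 = 2.59 V.
Assume saturation: I_D = (k_n/2)(V_GS − V_t)² with V_GS = V_G − I_D·R_S = 2.59 − 0.12·I_D.
Substituting gives 0.0158·I_D² − 1.18·I_D + 0.521 = 0, with roots I_D = 0.444 or 74.2 mA.
The root I_D = 74.2 mA gives V_GS = -6.31 V ≤ V_t, so take I_D = 0.444 mA.
Then V_GS = 2.54 V and V_DS = V_DD − I_D(R_D+R_S) = 12 − 0.444×0.94 = 11.6 V.
Saturation requires V_DS ≥ V_GS − V_t = 0.635 V; 11.6 ≥ 0.635 ✓.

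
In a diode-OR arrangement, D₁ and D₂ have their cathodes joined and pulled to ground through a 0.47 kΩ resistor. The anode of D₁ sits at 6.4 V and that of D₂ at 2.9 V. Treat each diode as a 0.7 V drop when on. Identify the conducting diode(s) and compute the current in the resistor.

Assume both conduct. Then node N would need to be at both 6.4−0.7 = 5.7 V and 2.9−0.7 = 2.2 V, which is impossible.
Assume only D₁ conducts: V_N = 6.4 − 0.7 = 5.7 V, so I_R = 5.7/0.47 = 12.1 mA.
Check D₂: its anode-to-cathode voltage is 2.9 − 5.7 = -2.8 V < 0.7 V, so it is off. The assumption is consistent.

Only D₁ conducts; I_R ≈ 12 mA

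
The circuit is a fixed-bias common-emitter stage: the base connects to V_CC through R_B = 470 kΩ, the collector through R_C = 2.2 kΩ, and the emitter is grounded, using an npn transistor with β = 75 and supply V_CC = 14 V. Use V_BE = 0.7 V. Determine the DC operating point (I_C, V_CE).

I_C ≈ 2.1 mA, V_CE ≈ 9.3 V

Base loop: V_CC = I_B·R_B + V_BE, so I_B = (14 − 0.7)/470 kΩ = 0.0283 mA.
In the active region I_C = β·I_B = 75 × 0.0283 = 2.12 mA.
Collector loop: V_CE = V_CC − I_C·R_C = 14 − 2.12×2.2 = 9.33 V.
Since V_CE = 9.33 V > V_CE(sat) ≈ 0.2 V, the transistor is in the active region as assumed.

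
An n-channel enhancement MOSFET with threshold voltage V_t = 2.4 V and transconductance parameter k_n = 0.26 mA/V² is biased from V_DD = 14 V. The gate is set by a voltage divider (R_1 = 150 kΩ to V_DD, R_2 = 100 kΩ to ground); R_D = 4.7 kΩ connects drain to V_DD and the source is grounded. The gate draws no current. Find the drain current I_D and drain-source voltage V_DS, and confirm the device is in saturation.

I_D ≈ 1.3 mA, V_DS ≈ 7.7 V

V_G = V_DD·R_2/(R_1+R_2) = 14×100/250 = 5.6 V. With the source grounded, V_GS = V_G = 5.6 V.
Assume saturation: I_D = (k_n/2)(V_GS − V_t)² = (0.26/2)×(5.6 − 2.4)² = 0.13×3.2² = 1.33 mA.
V_DS = V_DD − I_D·R_D = 14 − 1.33×4.7 = 7.74 V.
Saturation requires V_DS ≥ V_GS − V_t = 3.2 V; 7.74 ≥ 3.2 ✓.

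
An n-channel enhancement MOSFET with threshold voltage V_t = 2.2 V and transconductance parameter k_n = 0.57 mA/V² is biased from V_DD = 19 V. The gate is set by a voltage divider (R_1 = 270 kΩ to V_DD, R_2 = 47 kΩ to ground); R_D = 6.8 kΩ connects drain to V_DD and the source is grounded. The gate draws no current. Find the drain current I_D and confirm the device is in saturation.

I_D ≈ 0.11 mA

V_G = V_DD·R_2/(R_1+R_2) = 19×47/317 = 2.82 V. With the source grounded, V_GS = V_G = 2.82 V.
Assume saturation: I_D = (k_n/2)(V_GS − V_t)² = (0.57/2)×(2.82 − 2.2)² = 0.285×0.617² = 0.109 mA.
V_DS = V_DD − I_D·R_D = 19 − 0.109×6.8 = 18.3 V.
Saturation requires V_DS ≥ V_GS − V_t = 0.617 V; 18.3 ≥ 0.617 ✓.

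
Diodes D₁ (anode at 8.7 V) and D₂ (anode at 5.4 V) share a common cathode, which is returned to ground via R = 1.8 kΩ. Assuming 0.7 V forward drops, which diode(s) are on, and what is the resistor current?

Only D₁ conducts; I_R ≈ 4.4 mA

Assume both conduct. Then node N would need to be at both 8.7−0.7 = 8 V and 5.4−0.7 = 4.7 V, which is impossible.
Assume only D₁ conducts: V_N = 8.7 − 0.7 = 8 V, so I_R = 8/1.8 = 4.44 mA.
Check D₂: its anode-to-cathode voltage is 5.4 − 8 = -2.6 V < 0.7 V, so it is off. The assumption is consistent.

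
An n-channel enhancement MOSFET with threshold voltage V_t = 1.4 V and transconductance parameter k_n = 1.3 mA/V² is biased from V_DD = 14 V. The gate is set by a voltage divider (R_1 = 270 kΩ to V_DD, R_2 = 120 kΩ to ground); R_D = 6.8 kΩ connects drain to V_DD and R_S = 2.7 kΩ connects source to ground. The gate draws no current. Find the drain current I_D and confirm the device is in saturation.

I_D ≈ 0.69 mA

V_G = V_DD·R_2/(R_1+R_2) = 14×120/390 = 4.31 V.
Assume saturation: I_D = (k_n/2)(V_GS − V_t)² with V_GS = V_G − I_D·R_S = 4.31 − 2.7·I_D.
Substituting gives 4.74·I_D² − 11.2·I_D + 5.5 = 0, with roots I_D = 0.694 or 1.67 mA.
The root I_D = 1.67 mA gives V_GS = -0.203 V ≤ V_t, so take I_D = 0.694 mA.
Then V_GS = 2.43 V and V_DS = V_DD − I_D(R_D+R_S) = 14 − 0.694×9.5 = 7.41 V.
Saturation requires V_DS ≥ V_GS − V_t = 1.03 V; 7.41 ≥ 1.03 ✓.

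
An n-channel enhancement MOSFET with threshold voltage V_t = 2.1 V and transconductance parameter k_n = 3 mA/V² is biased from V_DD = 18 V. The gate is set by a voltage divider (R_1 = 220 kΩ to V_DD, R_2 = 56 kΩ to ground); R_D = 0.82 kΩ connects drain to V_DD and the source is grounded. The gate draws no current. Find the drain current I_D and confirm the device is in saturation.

V_G = V_DD·R_2/(R_1+R_2) = 18×56/276 = 3.65 V. With the source grounded, V_GS = V_G = 3.65 V.
Assume saturation: I_D = (k_n/2)(V_GS − V_t)² = (3/2)×(3.65 − 2.1)² = 1.5×1.55² = 3.61 mA.
V_DS = V_DD − I_D·R_D = 18 − 3.61×0.82 = 15 V.
Saturation requires V_DS ≥ V_GS − V_t = 1.55 V; 15 ≥ 1.55 ✓.

I_D ≈ 3.6 mA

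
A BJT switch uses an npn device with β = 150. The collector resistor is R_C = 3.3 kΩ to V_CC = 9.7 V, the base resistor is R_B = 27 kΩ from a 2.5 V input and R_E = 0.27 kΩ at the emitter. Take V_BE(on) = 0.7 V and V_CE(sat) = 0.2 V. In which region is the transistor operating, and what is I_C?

saturation; I_C ≈ 2.7 mA

Assume active: I_B = (2.5 − 0.7)/(27 + 151×0.27) = 0.0266 mA, I_C = β·I_B = 3.98 mA.
Then V_CE = 9.7 − 3.98×3.3 − 4.01×0.27 = -4.53 V < 0.2 V — the active assumption fails.
Re-solve with V_CE = 0.2 V. KCL at the emitter: V_E/R_E = (V_BB−0.7−V_E)/R_B + (V_CC−0.2−V_E)/R_C, giving V_E = 0.728 V.
I_C = (V_CC − 0.2 − V_E)/R_C = (9.5 − 0.728)/3.3 = 2.66 mA.
Check: I_B = (1.8 − 0.728)/27 = 0.0397 mA, and β·I_B = 5.95 mA > I_C, confirming saturation.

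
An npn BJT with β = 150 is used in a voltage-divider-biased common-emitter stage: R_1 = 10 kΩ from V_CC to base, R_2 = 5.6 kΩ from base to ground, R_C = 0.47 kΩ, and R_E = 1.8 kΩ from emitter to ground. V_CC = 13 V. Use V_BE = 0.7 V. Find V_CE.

Thevenize the base divider: V_Th = V_CC·R_2/(R_1+R_2) = 13×5.6/15.6 = 4.67 V, R_Th = R_1‖R_2 = 3.59 kΩ.
Base-emitter loop: V_Th = I_B·R_Th + V_BE + (β+1)I_B·R_E, so I_B = (4.67 − 0.7) / (3.59 + 151×1.8) = 0.0144 mA.
I_C = β·I_B = 150×0.0144 = 2.16 mA, and I_E = (β+1)I_B = 2.17 mA.
V_CE = V_CC − I_C·R_C − I_E·R_E = 13 − 2.16×0.47 − 2.17×1.8 = 8.07 V.
V_CE = 8.07 V > 0.2 V confirms active-region operation.

V_CE ≈ 8.1 V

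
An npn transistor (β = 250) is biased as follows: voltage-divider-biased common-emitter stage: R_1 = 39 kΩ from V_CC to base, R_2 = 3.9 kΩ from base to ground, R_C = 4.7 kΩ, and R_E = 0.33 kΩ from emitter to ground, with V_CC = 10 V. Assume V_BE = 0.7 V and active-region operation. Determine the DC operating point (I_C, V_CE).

I_C ≈ 0.61 mA, V_CE ≈ 7 V

Thevenize the base divider: V_Th = V_CC·R_2/(R_1+R_2) = 10×3.9/42.9 = 0.909 V, R_Th = R_1‖R_2 = 3.55 kΩ.
Base-emitter loop: V_Th = I_B·R_Th + V_BE + (β+1)I_B·R_E, so I_B = (0.909 − 0.7) / (3.55 + 251×0.33) = 0.00242 mA.
I_C = β·I_B = 250×0.00242 = 0.605 mA, and I_E = (β+1)I_B = 0.608 mA.
V_CE = V_CC − I_C·R_C − I_E·R_E = 10 − 0.605×4.7 − 0.608×0.33 = 6.96 V.
V_CE = 6.96 V > 0.2 V confirms active-region operation.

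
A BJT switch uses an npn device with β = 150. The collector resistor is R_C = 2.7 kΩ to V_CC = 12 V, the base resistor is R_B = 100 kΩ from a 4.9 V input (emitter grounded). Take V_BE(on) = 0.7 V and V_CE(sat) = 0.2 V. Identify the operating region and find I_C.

saturation; I_C ≈ 4.4 mA

Assume active: I_B = (4.9 − 0.7)/100 = 0.042 mA, giving I_C = β·I_B = 6.3 mA.
But then V_CE = 12 − 6.3×2.7 = -5.01 V < V_CE(sat) = 0.2 V — impossible in the active region.
So the transistor is saturated. With V_CE = 0.2 V, I_C = (V_CC − 0.2)/R_C = 11.8/2.7 = 4.37 mA.
Check: β·I_B = 6.3 mA > I_C = 4.37 mA, confirming saturation.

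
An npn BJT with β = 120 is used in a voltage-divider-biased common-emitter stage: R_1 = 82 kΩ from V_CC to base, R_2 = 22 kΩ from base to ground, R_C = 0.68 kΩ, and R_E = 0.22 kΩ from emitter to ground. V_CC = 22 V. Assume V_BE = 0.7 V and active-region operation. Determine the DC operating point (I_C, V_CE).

I_C ≈ 11 mA, V_CE ≈ 12 V

Thevenize the base divider: V_Th = V_CC·R_2/(R_1+R_2) = 22×22/104 = 4.65 V, R_Th = R_1‖R_2 = 17.3 kΩ.
Base-emitter loop: V_Th = I_B·R_Th + V_BE + (β+1)I_B·R_E, so I_B = (4.65 − 0.7) / (17.3 + 121×0.22) = 0.0899 mA.
I_C = β·I_B = 120×0.0899 = 10.8 mA, and I_E = (β+1)I_B = 10.9 mA.
V_CE = V_CC − I_C·R_C − I_E·R_E = 22 − 10.8×0.68 − 10.9×0.22 = 12.3 V.
V_CE = 12.3 V > 0.2 V confirms active-region operation.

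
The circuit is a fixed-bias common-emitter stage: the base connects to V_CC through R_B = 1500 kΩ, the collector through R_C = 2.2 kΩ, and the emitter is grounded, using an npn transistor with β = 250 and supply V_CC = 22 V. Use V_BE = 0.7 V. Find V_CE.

Base loop: V_CC = I_B·R_B + V_BE, so I_B = (22 − 0.7)/1500 kΩ = 0.0142 mA.
In the active region I_C = β·I_B = 250 × 0.0142 = 3.55 mA.
Collector loop: V_CE = V_CC − I_C·R_C = 22 − 3.55×2.2 = 14.2 V.
Since V_CE = 14.2 V > V_CE(sat) ≈ 0.2 V, the transistor is in the active region as assumed.

V_CE ≈ 14 V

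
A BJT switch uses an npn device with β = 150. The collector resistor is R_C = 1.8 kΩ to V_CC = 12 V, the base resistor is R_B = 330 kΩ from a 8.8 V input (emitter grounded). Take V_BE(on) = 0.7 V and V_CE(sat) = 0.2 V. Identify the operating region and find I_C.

active; I_C ≈ 3.7 mA

Assume active. Base-emitter loop: I_B = (V_BB − V_BE)/R_B = (8.8 − 0.7)/330 = 0.0245 mA.
I_C = β·I_B = 150×0.0245 = 3.68 mA.
V_CE = V_CC − I_C·R_C = 12 − 3.68×1.8 = 5.37 V > V_CE(sat), so the active-region assumption holds.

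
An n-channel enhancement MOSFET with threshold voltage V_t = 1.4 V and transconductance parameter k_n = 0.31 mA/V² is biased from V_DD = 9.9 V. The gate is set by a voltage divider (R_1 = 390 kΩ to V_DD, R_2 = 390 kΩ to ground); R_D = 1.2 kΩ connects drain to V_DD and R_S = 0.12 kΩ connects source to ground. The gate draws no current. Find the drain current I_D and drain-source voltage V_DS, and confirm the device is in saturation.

I_D ≈ 1.7 mA, V_DS ≈ 7.6 V

V_G = V_DD·R_2/(R_1+R_2) = 9.9×390/780 = 4.95 V.
Assume saturation: I_D = (k_n/2)(V_GS − V_t)² with V_GS = V_G − I_D·R_S = 4.95 − 0.12·I_D.
Substituting gives 0.00223·I_D² − 1.13·I_D + 1.95 = 0, with roots I_D = 1.73 or 505 mA.
The root I_D = 505 mA gives V_GS = -55.7 V ≤ V_t, so take I_D = 1.73 mA.
Then V_GS = 4.74 V and V_DS = V_DD − I_D(R_D+R_S) = 9.9 − 1.73×1.32 = 7.61 V.
Saturation requires V_DS ≥ V_GS − V_t = 3.34 V; 7.61 ≥ 3.34 ✓.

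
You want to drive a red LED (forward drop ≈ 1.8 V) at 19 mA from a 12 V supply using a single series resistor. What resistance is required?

R ≈ 0.54 kΩ

The resistor drops V_S − V_D = 12 − 1.8 = 10.2 V at 19 mA.
R = 10.2 V / 19 mA = 0.537 kΩ.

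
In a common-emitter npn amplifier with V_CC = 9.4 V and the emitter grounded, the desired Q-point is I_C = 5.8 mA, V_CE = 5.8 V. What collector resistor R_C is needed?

R_C ≈ 0.62 kΩ

Collector loop: V_CC = I_C·R_C + V_CE.
R_C = (V_CC − V_CE)/I_C = (9.4 − 5.8)/5.8 = 0.621 kΩ.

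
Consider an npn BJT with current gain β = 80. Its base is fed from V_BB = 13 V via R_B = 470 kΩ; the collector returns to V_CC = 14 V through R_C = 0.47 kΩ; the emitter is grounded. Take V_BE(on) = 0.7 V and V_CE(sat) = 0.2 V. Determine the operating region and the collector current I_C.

active; I_C ≈ 2.1 mA

Assume active. Base-emitter loop: I_B = (V_BB − V_BE)/R_B = (13 − 0.7)/470 = 0.0262 mA.
I_C = β·I_B = 80×0.0262 = 2.09 mA.
V_CE = V_CC − I_C·R_C = 14 − 2.09×0.47 = 13 V > V_CE(sat), so the active-region assumption holds.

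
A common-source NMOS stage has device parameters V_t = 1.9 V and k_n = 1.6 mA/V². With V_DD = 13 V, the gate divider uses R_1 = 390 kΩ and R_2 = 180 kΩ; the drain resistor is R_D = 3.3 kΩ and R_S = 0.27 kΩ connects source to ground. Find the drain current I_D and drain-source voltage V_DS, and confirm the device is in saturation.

V_G = V_DD·R_2/(R_1+R_2) = 13×180/570 = 4.11 V.
Assume saturation: I_D = (k_n/2)(V_GS − V_t)² with V_GS = V_G − I_D·R_S = 4.11 − 0.27·I_D.
Substituting gives 0.0583·I_D² − 1.95·I_D + 3.89 = 0, with roots I_D = 2.13 or 31.4 mA.
The root I_D = 31.4 mA gives V_GS = -4.36 V ≤ V_t, so take I_D = 2.13 mA.
Then V_GS = 3.53 V and V_DS = V_DD − I_D(R_D+R_S) = 13 − 2.13×3.57 = 5.4 V.
Saturation requires V_DS ≥ V_GS − V_t = 1.63 V; 5.4 ≥ 1.63 ✓.

I_D ≈ 2.1 mA, V_DS ≈ 5.4 V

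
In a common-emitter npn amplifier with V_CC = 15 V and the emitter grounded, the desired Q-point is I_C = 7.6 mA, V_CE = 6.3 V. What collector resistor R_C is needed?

Collector loop: V_CC = I_C·R_C + V_CE.
R_C = (V_CC − V_CE)/I_C = (15 − 6.3)/7.6 = 1.14 kΩ.

R_C ≈ 1.1 kΩ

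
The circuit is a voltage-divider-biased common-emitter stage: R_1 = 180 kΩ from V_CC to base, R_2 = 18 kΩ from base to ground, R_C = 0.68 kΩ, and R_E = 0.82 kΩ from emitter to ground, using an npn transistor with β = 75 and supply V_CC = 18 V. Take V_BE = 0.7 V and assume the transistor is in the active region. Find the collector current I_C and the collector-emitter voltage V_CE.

I_C ≈ 0.89 mA, V_CE ≈ 17 V

Thevenize the base divider: V_Th = V_CC·R_2/(R_1+R_2) = 18×18/198 = 1.64 V, R_Th = R_1‖R_2 = 16.4 kΩ.
Base-emitter loop: V_Th = I_B·R_Th + V_BE + (β+1)I_B·R_E, so I_B = (1.64 − 0.7) / (16.4 + 76×0.82) = 0.0119 mA.
I_C = β·I_B = 75×0.0119 = 0.893 mA, and I_E = (β+1)I_B = 0.904 mA.
V_CE = V_CC − I_C·R_C − I_E·R_E = 18 − 0.893×0.68 − 0.904×0.82 = 16.7 V.
V_CE = 16.7 V > 0.2 V confirms active-region operation.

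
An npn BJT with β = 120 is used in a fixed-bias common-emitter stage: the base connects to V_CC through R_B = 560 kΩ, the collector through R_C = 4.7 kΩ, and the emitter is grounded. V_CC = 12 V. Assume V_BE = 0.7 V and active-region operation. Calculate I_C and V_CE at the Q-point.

Base loop: V_CC = I_B·R_B + V_BE, so I_B = (12 − 0.7)/560 kΩ = 0.0202 mA.
In the active region I_C = β·I_B = 120 × 0.0202 = 2.42 mA.
Collector loop: V_CE = V_CC − I_C·R_C = 12 − 2.42×4.7 = 0.619 V.
Since V_CE = 0.619 V > V_CE(sat) ≈ 0.2 V, the transistor is in the active region as assumed.

I_C ≈ 2.4 mA, V_CE ≈ 0.62 V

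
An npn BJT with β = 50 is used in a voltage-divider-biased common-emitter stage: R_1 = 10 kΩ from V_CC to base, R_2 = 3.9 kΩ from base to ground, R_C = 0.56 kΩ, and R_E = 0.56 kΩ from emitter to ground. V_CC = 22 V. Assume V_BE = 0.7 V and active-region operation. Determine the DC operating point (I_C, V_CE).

I_C ≈ 8.7 mA, V_CE ≈ 12 V

Thevenize the base divider: V_Th = V_CC·R_2/(R_1+R_2) = 22×3.9/13.9 = 6.17 V, R_Th = R_1‖R_2 = 2.81 kΩ.
Base-emitter loop: V_Th = I_B·R_Th + V_BE + (β+1)I_B·R_E, so I_B = (6.17 − 0.7) / (2.81 + 51×0.56) = 0.174 mA.
I_C = β·I_B = 50×0.174 = 8.72 mA, and I_E = (β+1)I_B = 8.9 mA.
V_CE = V_CC − I_C·R_C − I_E·R_E = 22 − 8.72×0.56 − 8.9×0.56 = 12.1 V.
V_CE = 12.1 V > 0.2 V confirms active-region operation.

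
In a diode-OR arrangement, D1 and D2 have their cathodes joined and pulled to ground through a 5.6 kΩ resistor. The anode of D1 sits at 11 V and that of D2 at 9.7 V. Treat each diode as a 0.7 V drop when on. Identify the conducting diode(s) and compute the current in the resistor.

Only D1 conducts; I_R ≈ 1.8 mA

Assume both conduct. Then node N would need to be at both 11−0.7 = 10.3 V and 9.7−0.7 = 9 V, which is impossible.
Assume only D1 conducts: V_N = 11 − 0.7 = 10.3 V, so I_R = 10.3/5.6 = 1.84 mA.
Check D2: its anode-to-cathode voltage is 9.7 − 10.3 = -0.6 V < 0.7 V, so it is off. The assumption is consistent.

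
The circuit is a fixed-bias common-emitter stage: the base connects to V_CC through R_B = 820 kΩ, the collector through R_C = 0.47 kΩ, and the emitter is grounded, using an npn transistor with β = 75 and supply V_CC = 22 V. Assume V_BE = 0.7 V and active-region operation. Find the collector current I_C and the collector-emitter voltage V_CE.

Base loop: V_CC = I_B·R_B + V_BE, so I_B = (22 − 0.7)/820 kΩ = 0.026 mA.
In the active region I_C = β·I_B = 75 × 0.026 = 1.95 mA.
Collector loop: V_CE = V_CC − I_C·R_C = 22 − 1.95×0.47 = 21.1 V.
Since V_CE = 21.1 V > V_CE(sat) ≈ 0.2 V, the transistor is in the active region as assumed.

I_C ≈ 1.9 mA, V_CE ≈ 21 V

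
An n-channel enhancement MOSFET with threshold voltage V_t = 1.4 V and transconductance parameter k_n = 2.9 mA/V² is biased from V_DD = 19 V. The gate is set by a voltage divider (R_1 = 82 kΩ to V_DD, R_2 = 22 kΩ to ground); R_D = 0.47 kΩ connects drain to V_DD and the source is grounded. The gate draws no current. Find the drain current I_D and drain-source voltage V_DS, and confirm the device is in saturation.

V_G = V_DD·R_2/(R_1+R_2) = 19×22/104 = 4.02 V. With the source grounded, V_GS = V_G = 4.02 V.
Assume saturation: I_D = (k_n/2)(V_GS − V_t)² = (2.9/2)×(4.02 − 1.4)² = 1.45×2.62² = 9.95 mA.
V_DS = V_DD − I_D·R_D = 19 − 9.95×0.47 = 14.3 V.
Saturation requires V_DS ≥ V_GS − V_t = 2.62 V; 14.3 ≥ 2.62 ✓.

I_D ≈ 9.9 mA, V_DS ≈ 14 V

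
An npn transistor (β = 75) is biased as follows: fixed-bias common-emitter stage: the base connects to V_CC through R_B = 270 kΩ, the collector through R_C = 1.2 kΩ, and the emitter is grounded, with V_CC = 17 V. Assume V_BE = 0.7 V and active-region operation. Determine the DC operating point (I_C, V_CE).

I_C ≈ 4.5 mA, V_CE ≈ 12 V

Base loop: V_CC = I_B·R_B + V_BE, so I_B = (17 − 0.7)/270 kΩ = 0.0604 mA.
In the active region I_C = β·I_B = 75 × 0.0604 = 4.53 mA.
Collector loop: V_CE = V_CC − I_C·R_C = 17 − 4.53×1.2 = 11.6 V.
Since V_CE = 11.6 V > V_CE(sat) ≈ 0.2 V, the transistor is in the active region as assumed.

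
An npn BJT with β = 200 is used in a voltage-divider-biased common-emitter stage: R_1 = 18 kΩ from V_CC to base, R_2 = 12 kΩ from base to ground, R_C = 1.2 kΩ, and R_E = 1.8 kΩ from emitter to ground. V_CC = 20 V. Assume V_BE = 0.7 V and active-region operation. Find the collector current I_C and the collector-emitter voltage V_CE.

Thevenize the base divider: V_Th = V_CC·R_2/(R_1+R_2) = 20×12/30 = 8 V, R_Th = R_1‖R_2 = 7.2 kΩ.
Base-emitter loop: V_Th = I_B·R_Th + V_BE + (β+1)I_B·R_E, so I_B = (8 − 0.7) / (7.2 + 201×1.8) = 0.0198 mA.
I_C = β·I_B = 200×0.0198 = 3.96 mA, and I_E = (β+1)I_B = 3.98 mA.
V_CE = V_CC − I_C·R_C − I_E·R_E = 20 − 3.96×1.2 − 3.98×1.8 = 8.09 V.
V_CE = 8.09 V > 0.2 V confirms active-region operation.

I_C ≈ 4 mA, V_CE ≈ 8.1 V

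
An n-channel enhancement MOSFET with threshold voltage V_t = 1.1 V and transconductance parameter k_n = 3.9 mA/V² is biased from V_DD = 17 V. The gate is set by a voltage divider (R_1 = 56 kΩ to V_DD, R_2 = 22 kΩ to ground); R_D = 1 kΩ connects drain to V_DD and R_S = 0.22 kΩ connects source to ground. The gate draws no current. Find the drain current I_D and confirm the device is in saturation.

V_G = V_DD·R_2/(R_1+R_2) = 17×22/78 = 4.79 V.
Assume saturation: I_D = (k_n/2)(V_GS − V_t)² with V_GS = V_G − I_D·R_S = 4.79 − 0.22·I_D.
Substituting gives 0.0944·I_D² − 4.17·I_D + 26.6 = 0, with roots I_D = 7.74 or 36.4 mA.
The root I_D = 36.4 mA gives V_GS = -3.22 V ≤ V_t, so take I_D = 7.74 mA.
Then V_GS = 3.09 V and V_DS = V_DD − I_D(R_D+R_S) = 17 − 7.74×1.22 = 7.56 V.
Saturation requires V_DS ≥ V_GS − V_t = 1.99 V; 7.56 ≥ 1.99 ✓.

I_D ≈ 7.7 mA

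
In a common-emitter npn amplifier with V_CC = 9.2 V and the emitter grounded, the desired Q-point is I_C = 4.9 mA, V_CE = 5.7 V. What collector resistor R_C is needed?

Collector loop: V_CC = I_C·R_C + V_CE.
R_C = (V_CC − V_CE)/I_C = (9.2 − 5.7)/4.9 = 0.714 kΩ.

R_C ≈ 0.71 kΩ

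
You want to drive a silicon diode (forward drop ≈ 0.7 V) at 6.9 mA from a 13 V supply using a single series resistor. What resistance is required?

R ≈ 1.8 kΩ

The resistor drops V_S − V_D = 13 − 0.7 = 12.3 V at 6.9 mA.
R = 12.3 V / 6.9 mA = 1.78 kΩ.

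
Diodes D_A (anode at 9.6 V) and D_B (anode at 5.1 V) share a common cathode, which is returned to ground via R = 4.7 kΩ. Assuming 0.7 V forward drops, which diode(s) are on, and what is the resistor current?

Assume both conduct. Then node N would need to be at both 9.6−0.7 = 8.9 V and 5.1−0.7 = 4.4 V, which is impossible.
Assume only D_A conducts: V_N = 9.6 − 0.7 = 8.9 V, so I_R = 8.9/4.7 = 1.89 mA.
Check D_B: its anode-to-cathode voltage is 5.1 − 8.9 = -3.8 V < 0.7 V, so it is off. The assumption is consistent.

Only D_A conducts; I_R ≈ 1.9 mA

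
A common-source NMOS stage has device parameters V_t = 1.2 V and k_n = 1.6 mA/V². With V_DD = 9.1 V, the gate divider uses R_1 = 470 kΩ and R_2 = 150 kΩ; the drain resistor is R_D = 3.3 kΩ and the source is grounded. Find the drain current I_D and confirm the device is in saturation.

I_D ≈ 0.8 mA

V_G = V_DD·R_2/(R_1+R_2) = 9.1×150/620 = 2.2 V. With the source grounded, V_GS = V_G = 2.2 V.
Assume saturation: I_D = (k_n/2)(V_GS − V_t)² = (1.6/2)×(2.2 − 1.2)² = 0.8×1² = 0.803 mA.
V_DS = V_DD − I_D·R_D = 9.1 − 0.803×3.3 = 6.45 V.
Saturation requires V_DS ≥ V_GS − V_t = 1 V; 6.45 ≥ 1 ✓.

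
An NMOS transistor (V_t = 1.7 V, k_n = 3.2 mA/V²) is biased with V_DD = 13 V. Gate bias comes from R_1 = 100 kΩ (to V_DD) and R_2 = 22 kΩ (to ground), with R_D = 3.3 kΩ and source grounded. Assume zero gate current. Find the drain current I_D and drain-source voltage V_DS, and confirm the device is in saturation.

V_G = V_DD·R_2/(R_1+R_2) = 13×22/122 = 2.34 V. With the source grounded, V_GS = V_G = 2.34 V.
Assume saturation: I_D = (k_n/2)(V_GS − V_t)² = (3.2/2)×(2.34 − 1.7)² = 1.6×0.644² = 0.664 mA.
V_DS = V_DD − I_D·R_D = 13 − 0.664×3.3 = 10.8 V.
Saturation requires V_DS ≥ V_GS − V_t = 0.644 V; 10.8 ≥ 0.644 ✓.

I_D ≈ 0.66 mA, V_DS ≈ 11 V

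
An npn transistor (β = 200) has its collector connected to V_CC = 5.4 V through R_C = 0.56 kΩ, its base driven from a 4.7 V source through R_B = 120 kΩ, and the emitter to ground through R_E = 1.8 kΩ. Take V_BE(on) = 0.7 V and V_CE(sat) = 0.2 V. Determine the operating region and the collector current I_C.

active; I_C ≈ 1.7 mA

Assume active. Base-emitter loop: I_B = (V_BB − V_BE)/(R_B + (β+1)R_E) = (4.7 − 0.7)/(120 + 201×1.8) = 0.0083 mA.
I_C = β·I_B = 200×0.0083 = 1.66 mA.
V_CE = V_CC − I_C·R_C − I_E·R_E = 5.4 − 1.66×0.56 − 1.67×1.8 = 1.47 V > V_CE(sat), so the active-region assumption holds.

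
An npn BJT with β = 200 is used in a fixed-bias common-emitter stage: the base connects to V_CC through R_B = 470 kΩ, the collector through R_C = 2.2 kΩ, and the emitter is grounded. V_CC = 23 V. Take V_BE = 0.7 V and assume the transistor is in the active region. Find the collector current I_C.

I_C ≈ 9.5 mA

Base loop: V_CC = I_B·R_B + V_BE, so I_B = (23 − 0.7)/470 kΩ = 0.0474 mA.
In the active region I_C = β·I_B = 200 × 0.0474 = 9.49 mA.
Collector loop: V_CE = V_CC − I_C·R_C = 23 − 9.49×2.2 = 2.12 V.
Since V_CE = 2.12 V > V_CE(sat) ≈ 0.2 V, the transistor is in the active region as assumed.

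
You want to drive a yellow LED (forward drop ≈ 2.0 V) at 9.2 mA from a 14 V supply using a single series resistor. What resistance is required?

R ≈ 1.3 kΩ

The resistor drops V_S − V_D = 14 − 2.0 = 12 V at 9.2 mA.
R = 12 V / 9.2 mA = 1.3 kΩ.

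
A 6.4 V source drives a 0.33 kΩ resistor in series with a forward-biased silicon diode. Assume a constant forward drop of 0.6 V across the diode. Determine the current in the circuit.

KVL around the loop: 6.4 = V_D + I·R = 0.6 + I × 0.33 kΩ.
So I = (6.4 − 0.6) / 0.33 kΩ = 5.8 / 0.33 = 17.6 mA.

I ≈ 18 mA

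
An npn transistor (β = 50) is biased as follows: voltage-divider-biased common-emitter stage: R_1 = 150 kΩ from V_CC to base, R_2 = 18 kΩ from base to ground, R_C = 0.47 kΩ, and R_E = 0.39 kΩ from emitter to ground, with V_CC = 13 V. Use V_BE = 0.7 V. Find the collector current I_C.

Thevenize the base divider: V_Th = V_CC·R_2/(R_1+R_2) = 13×18/168 = 1.39 V, R_Th = R_1‖R_2 = 16.1 kΩ.
Base-emitter loop: V_Th = I_B·R_Th + V_BE + (β+1)I_B·R_E, so I_B = (1.39 − 0.7) / (16.1 + 51×0.39) = 0.0193 mA.
I_C = β·I_B = 50×0.0193 = 0.963 mA, and I_E = (β+1)I_B = 0.983 mA.
V_CE = V_CC − I_C·R_C − I_E·R_E = 13 − 0.963×0.47 − 0.983×0.39 = 12.2 V.
V_CE = 12.2 V > 0.2 V confirms active-region operation.

I_C ≈ 0.96 mA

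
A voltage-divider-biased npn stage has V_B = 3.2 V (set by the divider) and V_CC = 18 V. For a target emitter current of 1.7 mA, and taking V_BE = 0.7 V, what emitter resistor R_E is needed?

V_E = V_B − V_BE = 3.2 − 0.7 = 2.5 V.
R_E = V_E / I_E = 2.5 / 1.7 = 1.47 kΩ.

R_E ≈ 1.5 kΩ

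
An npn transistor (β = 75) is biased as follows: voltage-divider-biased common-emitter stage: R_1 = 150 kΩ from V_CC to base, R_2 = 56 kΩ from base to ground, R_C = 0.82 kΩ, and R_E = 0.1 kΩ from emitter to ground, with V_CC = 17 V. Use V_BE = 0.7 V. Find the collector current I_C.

I_C ≈ 6.1 mA

Thevenize the base divider: V_Th = V_CC·R_2/(R_1+R_2) = 17×56/206 = 4.62 V, R_Th = R_1‖R_2 = 40.8 kΩ.
Base-emitter loop: V_Th = I_B·R_Th + V_BE + (β+1)I_B·R_E, so I_B = (4.62 − 0.7) / (40.8 + 76×0.1) = 0.0811 mA.
I_C = β·I_B = 75×0.0811 = 6.08 mA, and I_E = (β+1)I_B = 6.16 mA.
V_CE = V_CC − I_C·R_C − I_E·R_E = 17 − 6.08×0.82 − 6.16×0.1 = 11.4 V.
V_CE = 11.4 V > 0.2 V confirms active-region operation.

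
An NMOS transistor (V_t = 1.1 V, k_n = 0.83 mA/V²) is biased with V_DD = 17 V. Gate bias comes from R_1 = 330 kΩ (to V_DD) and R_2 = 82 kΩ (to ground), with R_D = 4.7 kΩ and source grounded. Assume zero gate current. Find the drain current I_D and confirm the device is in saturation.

V_G = V_DD·R_2/(R_1+R_2) = 17×82/412 = 3.38 V. With the source grounded, V_GS = V_G = 3.38 V.
Assume saturation: I_D = (k_n/2)(V_GS − V_t)² = (0.83/2)×(3.38 − 1.1)² = 0.415×2.28² = 2.16 mA.
V_DS = V_DD − I_D·R_D = 17 − 2.16×4.7 = 6.83 V.
Saturation requires V_DS ≥ V_GS − V_t = 2.28 V; 6.83 ≥ 2.28 ✓.

I_D ≈ 2.2 mA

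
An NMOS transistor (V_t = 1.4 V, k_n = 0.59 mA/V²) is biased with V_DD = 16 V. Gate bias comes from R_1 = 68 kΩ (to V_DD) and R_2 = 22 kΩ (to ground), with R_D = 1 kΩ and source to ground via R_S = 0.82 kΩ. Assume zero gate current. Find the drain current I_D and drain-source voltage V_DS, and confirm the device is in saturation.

I_D ≈ 0.91 mA, V_DS ≈ 14 V

V_G = V_DD·R_2/(R_1+R_2) = 16×22/90 = 3.91 V.
Assume saturation: I_D = (k_n/2)(V_GS − V_t)² with V_GS = V_G − I_D·R_S = 3.91 − 0.82·I_D.
Substituting gives 0.198·I_D² − 2.21·I_D + 1.86 = 0, with roots I_D = 0.915 or 10.3 mA.
The root I_D = 10.3 mA gives V_GS = -4.49 V ≤ V_t, so take I_D = 0.915 mA.
Then V_GS = 3.16 V and V_DS = V_DD − I_D(R_D+R_S) = 16 − 0.915×1.82 = 14.3 V.
Saturation requires V_DS ≥ V_GS − V_t = 1.76 V; 14.3 ≥ 1.76 ✓.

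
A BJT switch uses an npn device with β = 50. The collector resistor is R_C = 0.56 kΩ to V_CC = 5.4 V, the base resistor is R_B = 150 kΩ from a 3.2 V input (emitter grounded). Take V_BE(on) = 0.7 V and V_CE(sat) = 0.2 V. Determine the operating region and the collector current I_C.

Assume active. Base-emitter loop: I_B = (V_BB − V_BE)/R_B = (3.2 − 0.7)/150 = 0.0167 mA.
I_C = β·I_B = 50×0.0167 = 0.833 mA.
V_CE = V_CC − I_C·R_C = 5.4 − 0.833×0.56 = 4.93 V > V_CE(sat), so the active-region assumption holds.

active; I_C ≈ 0.83 mA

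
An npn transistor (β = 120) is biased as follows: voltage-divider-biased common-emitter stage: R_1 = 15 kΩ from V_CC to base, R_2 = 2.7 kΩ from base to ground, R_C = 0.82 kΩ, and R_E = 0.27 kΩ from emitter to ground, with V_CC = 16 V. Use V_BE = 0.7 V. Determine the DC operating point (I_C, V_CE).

Thevenize the base divider: V_Th = V_CC·R_2/(R_1+R_2) = 16×2.7/17.7 = 2.44 V, R_Th = R_1‖R_2 = 2.29 kΩ.
Base-emitter loop: V_Th = I_B·R_Th + V_BE + (β+1)I_B·R_E, so I_B = (2.44 − 0.7) / (2.29 + 121×0.27) = 0.0498 mA.
I_C = β·I_B = 120×0.0498 = 5.98 mA, and I_E = (β+1)I_B = 6.02 mA.
V_CE = V_CC − I_C·R_C − I_E·R_E = 16 − 5.98×0.82 − 6.02×0.27 = 9.47 V.
V_CE = 9.47 V > 0.2 V confirms active-region operation.

I_C ≈ 6 mA, V_CE ≈ 9.5 V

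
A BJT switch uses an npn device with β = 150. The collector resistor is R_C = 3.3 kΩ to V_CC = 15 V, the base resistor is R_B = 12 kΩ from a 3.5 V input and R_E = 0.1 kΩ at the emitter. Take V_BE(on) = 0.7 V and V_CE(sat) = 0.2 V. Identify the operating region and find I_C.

Assume active: I_B = (3.5 − 0.7)/(12 + 151×0.1) = 0.103 mA, I_C = β·I_B = 15.5 mA.
Then V_CE = 15 − 15.5×3.3 − 15.6×0.1 = -37.7 V < 0.2 V — the active assumption fails.
Re-solve with V_CE = 0.2 V. KCL at the emitter: V_E/R_E = (V_BB−0.7−V_E)/R_B + (V_CC−0.2−V_E)/R_C, giving V_E = 0.454 V.
I_C = (V_CC − 0.2 − V_E)/R_C = (14.8 − 0.454)/3.3 = 4.35 mA.
Check: I_B = (2.8 − 0.454)/12 = 0.195 mA, and β·I_B = 29.3 mA > I_C, confirming saturation.

saturation; I_C ≈ 4.3 mA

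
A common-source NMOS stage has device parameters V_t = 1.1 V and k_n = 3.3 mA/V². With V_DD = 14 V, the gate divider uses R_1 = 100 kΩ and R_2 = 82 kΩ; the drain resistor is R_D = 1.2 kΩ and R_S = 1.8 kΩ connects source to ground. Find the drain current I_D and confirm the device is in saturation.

I_D ≈ 2.2 mA

V_G = V_DD·R_2/(R_1+R_2) = 14×82/182 = 6.31 V.
Assume saturation: I_D = (k_n/2)(V_GS − V_t)² with V_GS = V_G − I_D·R_S = 6.31 − 1.8·I_D.
Substituting gives 5.35·I_D² − 31.9·I_D + 44.7 = 0, with roots I_D = 2.25 or 3.73 mA.
The root I_D = 3.73 mA gives V_GS = -0.403 V ≤ V_t, so take I_D = 2.25 mA.
Then V_GS = 2.27 V and V_DS = V_DD − I_D(R_D+R_S) = 14 − 2.25×3 = 7.26 V.
Saturation requires V_DS ≥ V_GS − V_t = 1.17 V; 7.26 ≥ 1.17 ✓.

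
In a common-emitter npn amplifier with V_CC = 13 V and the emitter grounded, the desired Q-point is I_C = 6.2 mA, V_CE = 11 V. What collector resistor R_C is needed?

Collector loop: V_CC = I_C·R_C + V_CE.
R_C = (V_CC − V_CE)/I_C = (13 − 11)/6.2 = 0.323 kΩ.

R_C ≈ 0.32 kΩ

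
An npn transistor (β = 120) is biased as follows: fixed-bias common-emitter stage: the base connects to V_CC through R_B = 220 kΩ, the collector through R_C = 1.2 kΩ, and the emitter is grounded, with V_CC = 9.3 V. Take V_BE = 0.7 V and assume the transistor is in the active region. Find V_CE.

Base loop: V_CC = I_B·R_B + V_BE, so I_B = (9.3 − 0.7)/220 kΩ = 0.0391 mA.
In the active region I_C = β·I_B = 120 × 0.0391 = 4.69 mA.
Collector loop: V_CE = V_CC − I_C·R_C = 9.3 − 4.69×1.2 = 3.67 V.
Since V_CE = 3.67 V > V_CE(sat) ≈ 0.2 V, the transistor is in the active region as assumed.

V_CE ≈ 3.7 V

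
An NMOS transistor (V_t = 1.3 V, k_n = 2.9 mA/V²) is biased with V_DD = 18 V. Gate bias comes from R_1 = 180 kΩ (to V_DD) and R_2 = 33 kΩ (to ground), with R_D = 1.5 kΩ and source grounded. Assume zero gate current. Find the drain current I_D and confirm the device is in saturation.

V_G = V_DD·R_2/(R_1+R_2) = 18×33/213 = 2.79 V. With the source grounded, V_GS = V_G = 2.79 V.
Assume saturation: I_D = (k_n/2)(V_GS − V_t)² = (2.9/2)×(2.79 − 1.3)² = 1.45×1.49² = 3.21 mA.
V_DS = V_DD − I_D·R_D = 18 − 3.21×1.5 = 13.2 V.
Saturation requires V_DS ≥ V_GS − V_t = 1.49 V; 13.2 ≥ 1.49 ✓.

I_D ≈ 3.2 mA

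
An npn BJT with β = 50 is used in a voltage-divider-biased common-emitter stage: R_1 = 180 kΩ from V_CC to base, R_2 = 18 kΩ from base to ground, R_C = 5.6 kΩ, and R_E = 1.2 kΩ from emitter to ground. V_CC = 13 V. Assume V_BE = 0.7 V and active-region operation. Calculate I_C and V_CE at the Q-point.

Thevenize the base divider: V_Th = V_CC·R_2/(R_1+R_2) = 13×18/198 = 1.18 V, R_Th = R_1‖R_2 = 16.4 kΩ.
Base-emitter loop: V_Th = I_B·R_Th + V_BE + (β+1)I_B·R_E, so I_B = (1.18 − 0.7) / (16.4 + 51×1.2) = 0.00621 mA.
I_C = β·I_B = 50×0.00621 = 0.311 mA, and I_E = (β+1)I_B = 0.317 mA.
V_CE = V_CC − I_C·R_C − I_E·R_E = 13 − 0.311×5.6 − 0.317×1.2 = 10.9 V.
V_CE = 10.9 V > 0.2 V confirms active-region operation.

I_C ≈ 0.31 mA, V_CE ≈ 11 V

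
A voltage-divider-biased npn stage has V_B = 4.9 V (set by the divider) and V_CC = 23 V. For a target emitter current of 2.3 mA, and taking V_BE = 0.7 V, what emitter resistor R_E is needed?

V_E = V_B − V_BE = 4.9 − 0.7 = 4.2 V.
R_E = V_E / I_E = 4.2 / 2.3 = 1.83 kΩ.

R_E ≈ 1.8 kΩ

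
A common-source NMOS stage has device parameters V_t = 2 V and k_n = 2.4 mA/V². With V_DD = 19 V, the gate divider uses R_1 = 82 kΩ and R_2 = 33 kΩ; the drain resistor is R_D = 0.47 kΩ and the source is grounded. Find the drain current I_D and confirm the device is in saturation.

I_D ≈ 14 mA

V_G = V_DD·R_2/(R_1+R_2) = 19×33/115 = 5.45 V. With the source grounded, V_GS = V_G = 5.45 V.
Assume saturation: I_D = (k_n/2)(V_GS − V_t)² = (2.4/2)×(5.45 − 2)² = 1.2×3.45² = 14.3 mA.
V_DS = V_DD − I_D·R_D = 19 − 14.3×0.47 = 12.3 V.
Saturation requires V_DS ≥ V_GS − V_t = 3.45 V; 12.3 ≥ 3.45 ✓.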